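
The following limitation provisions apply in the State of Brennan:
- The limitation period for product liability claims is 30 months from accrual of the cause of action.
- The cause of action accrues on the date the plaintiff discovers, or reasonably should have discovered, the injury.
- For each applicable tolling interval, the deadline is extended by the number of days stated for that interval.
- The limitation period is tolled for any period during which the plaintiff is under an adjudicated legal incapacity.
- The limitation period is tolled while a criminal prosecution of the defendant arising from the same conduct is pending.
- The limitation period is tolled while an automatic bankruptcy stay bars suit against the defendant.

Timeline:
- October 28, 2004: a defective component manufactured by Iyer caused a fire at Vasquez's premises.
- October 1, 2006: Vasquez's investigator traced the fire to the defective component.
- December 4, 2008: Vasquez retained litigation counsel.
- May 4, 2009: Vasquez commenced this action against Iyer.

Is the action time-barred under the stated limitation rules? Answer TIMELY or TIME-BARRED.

TIME-BARRED

Accrual is tied to discovery, so the period began on October 1, 2006 rather than on October 28, 2004 when the act occurred.
30 months from October 1, 2006 is April 1, 2009.
Nothing else in the chronology tolls or restarts the period.
Vasquez filed on May 4, 2009, after the April 1, 2009 deadline, so the action is time-barred.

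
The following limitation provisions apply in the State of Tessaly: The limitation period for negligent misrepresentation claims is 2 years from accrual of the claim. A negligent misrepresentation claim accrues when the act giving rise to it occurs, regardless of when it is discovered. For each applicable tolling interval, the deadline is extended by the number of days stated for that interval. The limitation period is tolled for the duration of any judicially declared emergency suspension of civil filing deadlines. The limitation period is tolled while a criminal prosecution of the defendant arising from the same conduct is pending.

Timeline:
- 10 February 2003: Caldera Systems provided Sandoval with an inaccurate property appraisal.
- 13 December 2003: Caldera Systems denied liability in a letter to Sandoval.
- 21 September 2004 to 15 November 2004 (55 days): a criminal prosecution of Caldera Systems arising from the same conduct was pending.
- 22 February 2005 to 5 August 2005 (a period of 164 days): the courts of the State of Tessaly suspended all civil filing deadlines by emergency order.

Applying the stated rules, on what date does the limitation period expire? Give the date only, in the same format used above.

The claim accrued on 10 February 2003, the date of the act.
Adding the 2 years base period to 10 February 2003 gives a deadline of 10 February 2005, before any tolling.
Because the pending criminal prosecution ran from 21 September 2004 to 15 November 2004, the deadline is extended by 55 days to 6 April 2005.
The emergency suspension of filing deadlines from 22 February 2005 to 5 August 2005 tolled the period for 164 days, extending the deadline to 17 September 2005.
None of the other events listed affects the running of the period under the stated rules.

17 September 2005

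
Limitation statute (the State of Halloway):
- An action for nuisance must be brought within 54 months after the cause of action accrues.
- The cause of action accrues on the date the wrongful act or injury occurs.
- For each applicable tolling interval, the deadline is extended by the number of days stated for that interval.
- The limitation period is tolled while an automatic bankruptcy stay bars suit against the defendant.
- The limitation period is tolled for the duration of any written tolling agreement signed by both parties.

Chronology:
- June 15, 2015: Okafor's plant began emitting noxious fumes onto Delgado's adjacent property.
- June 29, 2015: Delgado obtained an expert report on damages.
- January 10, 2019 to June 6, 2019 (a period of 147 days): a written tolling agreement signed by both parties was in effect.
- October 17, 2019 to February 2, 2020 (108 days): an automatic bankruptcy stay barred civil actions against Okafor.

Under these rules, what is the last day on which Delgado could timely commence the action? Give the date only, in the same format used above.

The claim accrued on June 15, 2015, when the wrongful act occurred.
54 months from June 15, 2015 is December 15, 2019.
Because the written tolling agreement ran from January 10, 2019 to June 6, 2019, the deadline is extended by 147 days to May 10, 2020.
The period was tolled for 108 days by the automatic bankruptcy stay (October 17, 2019 to February 2, 2020), pushing the deadline to August 26, 2020.
The other events in the timeline have no effect on the limitation period under the stated rules.

August 26, 2020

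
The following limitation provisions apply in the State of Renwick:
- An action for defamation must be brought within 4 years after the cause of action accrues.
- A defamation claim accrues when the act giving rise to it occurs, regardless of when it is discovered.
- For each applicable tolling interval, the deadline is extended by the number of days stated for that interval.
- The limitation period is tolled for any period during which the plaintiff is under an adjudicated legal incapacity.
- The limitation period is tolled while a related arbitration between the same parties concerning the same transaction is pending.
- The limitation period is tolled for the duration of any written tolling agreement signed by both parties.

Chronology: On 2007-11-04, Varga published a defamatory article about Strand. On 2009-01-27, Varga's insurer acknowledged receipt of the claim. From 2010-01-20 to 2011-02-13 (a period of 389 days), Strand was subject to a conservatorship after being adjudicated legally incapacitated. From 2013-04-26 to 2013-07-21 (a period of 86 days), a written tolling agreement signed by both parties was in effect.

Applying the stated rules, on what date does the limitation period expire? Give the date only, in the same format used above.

The limitation period began to run on 2007-11-04.
The untolled deadline — 4 years after 2007-11-04 — is 2011-11-04.
The plaintiff's legal incapacity from 2010-01-20 to 2011-02-13 tolled the period for 389 days, extending the deadline to 2012-11-27.
By the time the written tolling agreement began on 2013-04-26, the limitation period had already expired on 2012-11-27; that interval cannot revive it.
None of the other events listed affects the running of the period under the stated rules.

2012-11-27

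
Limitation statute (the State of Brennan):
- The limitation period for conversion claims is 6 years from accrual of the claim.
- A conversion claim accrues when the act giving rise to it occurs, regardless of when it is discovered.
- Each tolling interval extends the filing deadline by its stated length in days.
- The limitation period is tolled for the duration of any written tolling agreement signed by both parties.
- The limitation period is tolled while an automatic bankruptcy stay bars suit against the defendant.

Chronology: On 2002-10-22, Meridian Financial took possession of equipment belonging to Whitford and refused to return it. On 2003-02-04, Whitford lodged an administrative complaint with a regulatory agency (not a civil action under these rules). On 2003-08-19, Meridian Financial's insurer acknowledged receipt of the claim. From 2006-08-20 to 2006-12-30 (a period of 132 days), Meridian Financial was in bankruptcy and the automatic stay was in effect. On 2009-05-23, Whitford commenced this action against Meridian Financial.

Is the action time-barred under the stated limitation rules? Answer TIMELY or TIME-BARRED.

TIME-BARRED

The limitation period began to run on 2002-10-22.
6 years from 2002-10-22 is 2008-10-22.
The automatic bankruptcy stay from 2006-08-20 to 2006-12-30 tolled the period for 132 days, extending the deadline to 2009-03-03.
Nothing else in the chronology tolls or restarts the period.
Filing on 2009-05-23 missed the 2009-03-03 deadline — the action is time-barred.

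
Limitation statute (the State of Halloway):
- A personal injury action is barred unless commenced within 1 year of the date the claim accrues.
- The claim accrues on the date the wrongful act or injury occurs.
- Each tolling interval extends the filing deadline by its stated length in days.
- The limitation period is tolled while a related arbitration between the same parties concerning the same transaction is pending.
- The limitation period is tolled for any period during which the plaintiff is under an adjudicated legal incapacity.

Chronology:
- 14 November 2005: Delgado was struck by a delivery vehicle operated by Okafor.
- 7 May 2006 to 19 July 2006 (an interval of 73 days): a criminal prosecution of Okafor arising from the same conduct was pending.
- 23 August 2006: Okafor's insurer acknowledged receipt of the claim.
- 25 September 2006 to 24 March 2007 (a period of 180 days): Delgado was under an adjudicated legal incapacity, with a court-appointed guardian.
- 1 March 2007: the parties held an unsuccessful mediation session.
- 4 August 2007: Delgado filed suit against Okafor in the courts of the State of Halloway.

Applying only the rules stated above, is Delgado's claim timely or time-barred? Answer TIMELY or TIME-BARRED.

TIME-BARRED

The claim accrued on 14 November 2005, when the wrongful act occurred.
1 year from 14 November 2005 is 14 November 2006.
Because the plaintiff's legal incapacity ran from 25 September 2006 to 24 March 2007, the deadline is extended by 180 days to 13 May 2007.
No stated provision tolls the period for a criminal prosecution, so the interval from 7 May 2006 to 19 July 2006 has no effect on the deadline.
Nothing else in the chronology tolls or restarts the period.
Filing on 4 August 2007 missed the 13 May 2007 deadline — the action is time-barred.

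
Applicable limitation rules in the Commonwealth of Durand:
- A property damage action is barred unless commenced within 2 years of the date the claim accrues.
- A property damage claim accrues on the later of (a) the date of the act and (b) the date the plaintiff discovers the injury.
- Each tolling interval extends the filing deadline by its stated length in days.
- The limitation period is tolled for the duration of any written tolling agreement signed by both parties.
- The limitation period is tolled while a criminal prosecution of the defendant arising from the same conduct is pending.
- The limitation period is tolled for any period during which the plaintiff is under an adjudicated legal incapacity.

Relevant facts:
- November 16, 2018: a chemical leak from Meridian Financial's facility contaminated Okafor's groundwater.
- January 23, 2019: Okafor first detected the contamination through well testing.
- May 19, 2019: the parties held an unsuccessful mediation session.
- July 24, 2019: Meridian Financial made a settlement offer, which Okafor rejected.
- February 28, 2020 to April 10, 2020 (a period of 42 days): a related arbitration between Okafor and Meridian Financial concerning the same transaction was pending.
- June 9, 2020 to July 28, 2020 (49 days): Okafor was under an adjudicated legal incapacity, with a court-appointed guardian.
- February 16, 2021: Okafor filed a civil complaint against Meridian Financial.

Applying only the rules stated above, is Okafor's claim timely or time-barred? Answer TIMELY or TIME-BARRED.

Taking the later of the act (November 16, 2018) and discovery (January 23, 2019), the claim accrued on January 23, 2019.
The untolled deadline — 2 years after January 23, 2019 — is January 23, 2021.
The period was tolled for 49 days by the plaintiff's legal incapacity (June 9, 2020 to July 28, 2020), pushing the deadline to March 13, 2021.
The pending related arbitration from February 28, 2020 to April 10, 2020 does not toll the period, because no stated rule makes a pending arbitration a tolling event.
The other events in the timeline have no effect on the limitation period under the stated rules.
Okafor filed on February 16, 2021, before the March 13, 2021 deadline, so the action is timely.

TIMELY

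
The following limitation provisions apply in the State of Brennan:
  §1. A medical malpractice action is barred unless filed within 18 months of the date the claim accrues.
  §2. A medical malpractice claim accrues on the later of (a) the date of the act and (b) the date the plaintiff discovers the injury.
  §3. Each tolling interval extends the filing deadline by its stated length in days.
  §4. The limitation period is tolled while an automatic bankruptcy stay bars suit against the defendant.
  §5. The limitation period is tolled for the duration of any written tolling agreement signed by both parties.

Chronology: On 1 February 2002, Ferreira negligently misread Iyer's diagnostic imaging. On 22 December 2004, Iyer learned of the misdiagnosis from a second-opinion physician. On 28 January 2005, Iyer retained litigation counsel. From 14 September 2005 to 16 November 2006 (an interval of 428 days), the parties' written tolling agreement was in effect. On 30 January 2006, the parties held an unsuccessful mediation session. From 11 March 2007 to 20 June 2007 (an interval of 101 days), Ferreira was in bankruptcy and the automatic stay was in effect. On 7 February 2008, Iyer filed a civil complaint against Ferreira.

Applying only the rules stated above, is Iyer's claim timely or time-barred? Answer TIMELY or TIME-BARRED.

TIME-BARRED

Because discovery on 22 December 2004 post-dates the 1 February 2002 act, accrual under the later-of rule falls on 22 December 2004.
Adding the 18 months base period to 22 December 2004 gives a deadline of 22 June 2006, before any tolling.
The written tolling agreement from 14 September 2005 to 16 November 2006 tolled the period for 428 days, extending the deadline to 24 August 2007.
The period was tolled for 101 days by the automatic bankruptcy stay (11 March 2007 to 20 June 2007), pushing the deadline to 3 December 2007.
None of the other events listed affects the running of the period under the stated rules.
Iyer filed on 7 February 2008, after the 3 December 2007 deadline, so the action is time-barred.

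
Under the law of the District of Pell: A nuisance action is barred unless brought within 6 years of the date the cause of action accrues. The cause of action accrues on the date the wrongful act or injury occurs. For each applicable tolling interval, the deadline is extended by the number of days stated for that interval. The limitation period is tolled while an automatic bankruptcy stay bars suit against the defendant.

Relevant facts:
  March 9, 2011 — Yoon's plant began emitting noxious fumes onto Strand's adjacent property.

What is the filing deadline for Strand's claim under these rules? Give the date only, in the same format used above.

March 9, 2017

The limitation period began to run on March 9, 2011.
Adding the 6 years base period to March 9, 2011 gives a deadline of March 9, 2017, before any tolling.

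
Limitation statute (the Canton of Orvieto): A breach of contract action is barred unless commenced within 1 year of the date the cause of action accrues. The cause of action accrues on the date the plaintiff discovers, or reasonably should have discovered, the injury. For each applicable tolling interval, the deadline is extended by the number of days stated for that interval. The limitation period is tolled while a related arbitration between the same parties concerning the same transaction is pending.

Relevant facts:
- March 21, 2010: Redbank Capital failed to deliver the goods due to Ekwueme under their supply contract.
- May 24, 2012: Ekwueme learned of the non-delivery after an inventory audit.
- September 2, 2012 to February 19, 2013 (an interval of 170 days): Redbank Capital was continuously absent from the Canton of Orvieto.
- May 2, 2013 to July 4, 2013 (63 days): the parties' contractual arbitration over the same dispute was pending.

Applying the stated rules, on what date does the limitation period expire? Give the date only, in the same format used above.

Under the discovery rule, the claim accrued on May 24, 2012, when Ekwueme discovered the injury — not on the March 21, 2010 date of the underlying act.
Adding the 1 year base period to May 24, 2012 gives a deadline of May 24, 2013, before any tolling.
Because the pending related arbitration ran from May 2, 2013 to July 4, 2013, the deadline is extended by 63 days to July 26, 2013.
Although the defendant's absence ran from September 2, 2012 to February 19, 2013, the stated rules do not make that a tolling event, so it is disregarded.

July 26, 2013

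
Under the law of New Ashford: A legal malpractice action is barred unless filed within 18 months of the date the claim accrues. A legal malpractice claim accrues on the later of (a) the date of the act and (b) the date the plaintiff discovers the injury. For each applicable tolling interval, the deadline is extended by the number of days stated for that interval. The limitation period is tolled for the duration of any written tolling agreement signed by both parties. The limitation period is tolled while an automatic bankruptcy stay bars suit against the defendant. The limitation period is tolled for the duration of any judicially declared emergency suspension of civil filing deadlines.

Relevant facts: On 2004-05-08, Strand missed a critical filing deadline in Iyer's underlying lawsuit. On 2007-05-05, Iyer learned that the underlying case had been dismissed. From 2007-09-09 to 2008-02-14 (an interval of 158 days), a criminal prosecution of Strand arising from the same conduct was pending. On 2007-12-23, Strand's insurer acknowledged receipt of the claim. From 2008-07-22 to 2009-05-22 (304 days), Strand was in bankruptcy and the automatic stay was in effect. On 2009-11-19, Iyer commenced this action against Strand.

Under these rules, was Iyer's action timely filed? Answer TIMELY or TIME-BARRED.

Because discovery on 2007-05-05 post-dates the 2004-05-08 act, accrual under the later-of rule falls on 2007-05-05.
18 months from 2007-05-05 is 2008-11-05.
The period was tolled for 304 days by the automatic bankruptcy stay (2008-07-22 to 2009-05-22), pushing the deadline to 2009-09-05.
No stated provision tolls the period for a criminal prosecution, so the interval from 2007-09-09 to 2008-02-14 has no effect on the deadline.
None of the other events listed affects the running of the period under the stated rules.
Filing on 2009-11-19 missed the 2009-09-05 deadline — the action is time-barred.

TIME-BARRED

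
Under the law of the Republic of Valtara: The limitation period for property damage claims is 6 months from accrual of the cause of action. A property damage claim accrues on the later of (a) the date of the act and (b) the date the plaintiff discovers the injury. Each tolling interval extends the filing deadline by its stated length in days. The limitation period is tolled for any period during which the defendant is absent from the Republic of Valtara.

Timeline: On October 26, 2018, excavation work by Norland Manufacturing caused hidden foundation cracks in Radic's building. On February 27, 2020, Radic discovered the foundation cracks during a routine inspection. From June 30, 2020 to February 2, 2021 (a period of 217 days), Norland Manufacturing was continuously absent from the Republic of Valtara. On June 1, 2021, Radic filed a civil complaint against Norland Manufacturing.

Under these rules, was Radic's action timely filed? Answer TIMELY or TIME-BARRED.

Taking the later of the act (October 26, 2018) and discovery (February 27, 2020), the claim accrued on February 27, 2020.
6 months from February 27, 2020 is August 27, 2020.
Because the defendant's absence from the jurisdiction ran from June 30, 2020 to February 2, 2021, the deadline is extended by 217 days to April 1, 2021.
The June 1, 2021 filing falls after the April 1, 2021 deadline; the claim is time-barred.

TIME-BARRED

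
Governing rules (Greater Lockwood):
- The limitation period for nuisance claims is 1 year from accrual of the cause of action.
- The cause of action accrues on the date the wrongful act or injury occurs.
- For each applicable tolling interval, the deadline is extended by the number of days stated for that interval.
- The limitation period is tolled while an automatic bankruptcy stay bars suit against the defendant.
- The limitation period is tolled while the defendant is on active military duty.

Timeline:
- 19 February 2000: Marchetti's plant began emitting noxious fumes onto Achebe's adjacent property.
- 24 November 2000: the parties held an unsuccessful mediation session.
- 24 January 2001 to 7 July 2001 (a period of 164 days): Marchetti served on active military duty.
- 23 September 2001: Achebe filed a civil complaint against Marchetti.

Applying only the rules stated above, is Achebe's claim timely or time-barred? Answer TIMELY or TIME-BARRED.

TIME-BARRED

The limitation period began to run on 19 February 2000.
1 year from 19 February 2000 is 19 February 2001.
The defendant's active military service from 24 January 2001 to 7 July 2001 tolled the period for 164 days, extending the deadline to 2 August 2001.
Nothing else in the chronology tolls or restarts the period.
Achebe filed on 23 September 2001, after the 2 August 2001 deadline, so the action is time-barred.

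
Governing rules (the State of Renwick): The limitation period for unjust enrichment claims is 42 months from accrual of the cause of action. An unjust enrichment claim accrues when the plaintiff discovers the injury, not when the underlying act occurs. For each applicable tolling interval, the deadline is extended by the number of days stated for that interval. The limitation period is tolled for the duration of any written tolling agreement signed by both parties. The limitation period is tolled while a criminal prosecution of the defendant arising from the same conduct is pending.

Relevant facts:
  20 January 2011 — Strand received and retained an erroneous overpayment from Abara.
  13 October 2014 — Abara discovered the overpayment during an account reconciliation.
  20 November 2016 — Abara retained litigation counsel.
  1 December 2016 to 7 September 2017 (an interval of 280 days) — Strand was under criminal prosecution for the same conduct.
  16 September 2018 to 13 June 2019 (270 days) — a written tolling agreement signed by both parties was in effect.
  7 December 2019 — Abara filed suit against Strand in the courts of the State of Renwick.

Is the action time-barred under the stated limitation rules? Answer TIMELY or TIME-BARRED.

The claim did not accrue until Abara discovered the injury on 13 October 2014; the 20 January 2011 act date does not start the clock under the stated rule.
42 months from 13 October 2014 is 13 April 2018.
Because the pending criminal prosecution ran from 1 December 2016 to 7 September 2017, the deadline is extended by 280 days to 18 January 2019.
The period was tolled for 270 days by the written tolling agreement (16 September 2018 to 13 June 2019), pushing the deadline to 15 October 2019.
None of the other events listed affects the running of the period under the stated rules.
The 7 December 2019 filing falls after the 15 October 2019 deadline; the claim is time-barred.

TIME-BARRED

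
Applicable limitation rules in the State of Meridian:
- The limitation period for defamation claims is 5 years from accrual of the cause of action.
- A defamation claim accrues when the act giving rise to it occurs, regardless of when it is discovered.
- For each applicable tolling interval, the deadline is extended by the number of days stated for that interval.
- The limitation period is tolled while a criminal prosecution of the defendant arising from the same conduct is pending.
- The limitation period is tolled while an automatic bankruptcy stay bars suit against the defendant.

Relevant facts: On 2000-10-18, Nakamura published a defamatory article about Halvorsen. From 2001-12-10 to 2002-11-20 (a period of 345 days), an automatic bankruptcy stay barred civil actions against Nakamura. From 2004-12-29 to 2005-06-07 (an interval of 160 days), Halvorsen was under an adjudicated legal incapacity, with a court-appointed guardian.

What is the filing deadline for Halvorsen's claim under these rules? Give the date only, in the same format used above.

2006-09-28

The claim accrued on 2000-10-18, when the wrongful act occurred.
The untolled deadline — 5 years after 2000-10-18 — is 2005-10-18.
The automatic bankruptcy stay from 2001-12-10 to 2002-11-20 tolled the period for 345 days, extending the deadline to 2006-09-28.
No stated provision tolls the period for the plaintiff's incapacity, so the interval from 2004-12-29 to 2005-06-07 has no effect on the deadline.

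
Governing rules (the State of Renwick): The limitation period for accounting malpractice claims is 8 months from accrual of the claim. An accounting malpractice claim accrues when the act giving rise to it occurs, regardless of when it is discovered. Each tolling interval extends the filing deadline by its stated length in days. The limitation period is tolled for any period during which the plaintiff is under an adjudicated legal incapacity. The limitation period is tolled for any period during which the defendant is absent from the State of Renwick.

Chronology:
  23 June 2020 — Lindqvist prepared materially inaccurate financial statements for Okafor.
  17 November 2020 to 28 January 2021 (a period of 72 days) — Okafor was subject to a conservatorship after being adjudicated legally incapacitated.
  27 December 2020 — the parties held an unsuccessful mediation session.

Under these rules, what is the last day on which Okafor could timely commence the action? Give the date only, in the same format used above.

6 May 2021

The limitation period began to run on 23 June 2020.
Adding the 8 months base period to 23 June 2020 gives a deadline of 23 February 2021, before any tolling.
The plaintiff's legal incapacity from 17 November 2020 to 28 January 2021 tolled the period for 72 days, extending the deadline to 6 May 2021.
The other events in the timeline have no effect on the limitation period under the stated rules.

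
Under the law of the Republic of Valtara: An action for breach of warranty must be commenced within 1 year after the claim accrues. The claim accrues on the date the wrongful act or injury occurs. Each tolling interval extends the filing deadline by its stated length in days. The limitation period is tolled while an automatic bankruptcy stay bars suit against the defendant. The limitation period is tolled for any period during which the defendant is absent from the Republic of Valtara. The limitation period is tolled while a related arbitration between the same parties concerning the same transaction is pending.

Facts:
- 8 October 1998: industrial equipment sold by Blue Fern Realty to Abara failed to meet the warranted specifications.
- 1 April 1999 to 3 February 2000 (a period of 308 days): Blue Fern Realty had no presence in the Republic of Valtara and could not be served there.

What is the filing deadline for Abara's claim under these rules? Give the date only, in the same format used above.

11 August 2000

The claim accrued on 8 October 1998, the date of the act.
Adding the 1 year base period to 8 October 1998 gives a deadline of 8 October 1999, before any tolling.
Because the defendant's absence from the jurisdiction ran from 1 April 1999 to 3 February 2000, the deadline is extended by 308 days to 11 August 2000.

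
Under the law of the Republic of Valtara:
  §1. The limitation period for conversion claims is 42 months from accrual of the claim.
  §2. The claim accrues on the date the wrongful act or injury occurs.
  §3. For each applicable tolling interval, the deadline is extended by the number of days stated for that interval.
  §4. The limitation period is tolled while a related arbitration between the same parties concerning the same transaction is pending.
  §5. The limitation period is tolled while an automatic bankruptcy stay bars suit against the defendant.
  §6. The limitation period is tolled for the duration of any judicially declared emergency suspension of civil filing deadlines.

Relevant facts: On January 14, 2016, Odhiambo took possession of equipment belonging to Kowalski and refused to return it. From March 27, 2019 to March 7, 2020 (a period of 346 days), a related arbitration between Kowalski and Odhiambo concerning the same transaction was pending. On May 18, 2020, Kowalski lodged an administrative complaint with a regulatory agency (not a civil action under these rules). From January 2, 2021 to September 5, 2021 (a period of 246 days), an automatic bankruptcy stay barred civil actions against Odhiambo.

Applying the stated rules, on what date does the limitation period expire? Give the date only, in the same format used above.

The claim accrued on January 14, 2016, the date of the act.
42 months from January 14, 2016 is July 14, 2019.
Because the pending related arbitration ran from March 27, 2019 to March 7, 2020, the deadline is extended by 346 days to June 24, 2020.
The automatic bankruptcy stay starting January 2, 2021 came too late — the period had run on June 24, 2020 — and so does not extend the deadline.
The other events in the timeline have no effect on the limitation period under the stated rules.

June 24, 2020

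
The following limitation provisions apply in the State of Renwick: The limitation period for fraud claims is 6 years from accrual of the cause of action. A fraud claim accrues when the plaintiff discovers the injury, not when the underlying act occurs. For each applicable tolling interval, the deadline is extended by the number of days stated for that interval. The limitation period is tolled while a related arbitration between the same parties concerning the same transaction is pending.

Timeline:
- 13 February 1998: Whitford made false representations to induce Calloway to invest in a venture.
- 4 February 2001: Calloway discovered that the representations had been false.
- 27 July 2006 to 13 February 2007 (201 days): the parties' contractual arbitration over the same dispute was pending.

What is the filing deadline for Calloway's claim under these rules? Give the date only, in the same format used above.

24 August 2007

Accrual is tied to discovery, so the period began on 4 February 2001 rather than on 13 February 1998 when the act occurred.
The untolled deadline — 6 years after 4 February 2001 — is 4 February 2007.
The period was tolled for 201 days by the pending related arbitration (27 July 2006 to 13 February 2007), pushing the deadline to 24 August 2007.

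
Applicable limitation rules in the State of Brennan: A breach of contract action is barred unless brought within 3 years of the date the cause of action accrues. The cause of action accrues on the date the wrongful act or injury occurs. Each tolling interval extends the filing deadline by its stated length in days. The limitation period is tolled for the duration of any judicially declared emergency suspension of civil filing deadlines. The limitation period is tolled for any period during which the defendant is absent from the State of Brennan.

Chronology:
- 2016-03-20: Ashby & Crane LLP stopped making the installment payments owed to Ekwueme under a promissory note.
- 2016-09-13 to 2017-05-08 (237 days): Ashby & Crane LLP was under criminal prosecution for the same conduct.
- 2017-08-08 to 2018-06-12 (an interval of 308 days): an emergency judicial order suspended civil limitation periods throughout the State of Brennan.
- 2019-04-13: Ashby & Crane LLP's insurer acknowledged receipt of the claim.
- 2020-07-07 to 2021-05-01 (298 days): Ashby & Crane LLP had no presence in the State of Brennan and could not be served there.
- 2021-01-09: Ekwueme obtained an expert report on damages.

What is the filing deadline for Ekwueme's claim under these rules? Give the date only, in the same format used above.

2020-01-22

The cause of action accrued on 2016-03-20, the date of the act.
3 years from 2016-03-20 is 2019-03-20.
Because the emergency suspension of filing deadlines ran from 2017-08-08 to 2018-06-12, the deadline is extended by 308 days to 2020-01-22.
The defendant's absence from the jurisdiction from 2020-07-07 to 2021-05-01 began after the period had already run on 2020-01-22, so it has no tolling effect.
Although a criminal prosecution ran from 2016-09-13 to 2017-05-08, the stated rules do not make that a tolling event, so it is disregarded.
The other events in the timeline have no effect on the limitation period under the stated rules.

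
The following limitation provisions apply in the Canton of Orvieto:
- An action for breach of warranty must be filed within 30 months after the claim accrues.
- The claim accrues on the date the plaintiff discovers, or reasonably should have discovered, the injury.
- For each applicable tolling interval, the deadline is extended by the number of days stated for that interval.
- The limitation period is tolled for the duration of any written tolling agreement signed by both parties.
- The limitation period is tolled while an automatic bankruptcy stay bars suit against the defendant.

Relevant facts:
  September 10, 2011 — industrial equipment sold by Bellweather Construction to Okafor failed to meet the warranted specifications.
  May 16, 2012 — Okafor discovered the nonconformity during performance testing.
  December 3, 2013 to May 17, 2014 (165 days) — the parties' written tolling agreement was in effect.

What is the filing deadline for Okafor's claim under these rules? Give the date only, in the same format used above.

Accrual is tied to discovery, so the period began on May 16, 2012 rather than on September 10, 2011 when the act occurred.
The untolled deadline — 30 months after May 16, 2012 — is November 16, 2014.
The written tolling agreement from December 3, 2013 to May 17, 2014 tolled the period for 165 days, extending the deadline to April 30, 2015.

April 30, 2015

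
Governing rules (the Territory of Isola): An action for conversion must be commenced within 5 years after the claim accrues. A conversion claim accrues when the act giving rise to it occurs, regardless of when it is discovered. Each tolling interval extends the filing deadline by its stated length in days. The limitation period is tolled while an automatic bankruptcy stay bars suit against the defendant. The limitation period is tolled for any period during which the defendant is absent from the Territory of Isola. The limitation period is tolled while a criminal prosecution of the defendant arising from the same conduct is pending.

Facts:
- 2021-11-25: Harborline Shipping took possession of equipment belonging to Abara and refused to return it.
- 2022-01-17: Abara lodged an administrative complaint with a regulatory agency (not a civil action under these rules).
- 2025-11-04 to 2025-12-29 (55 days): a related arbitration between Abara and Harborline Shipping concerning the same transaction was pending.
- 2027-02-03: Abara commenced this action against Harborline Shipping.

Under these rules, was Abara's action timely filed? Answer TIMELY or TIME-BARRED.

TIME-BARRED

The limitation period began to run on 2021-11-25.
The untolled deadline — 5 years after 2021-11-25 — is 2026-11-25.
No stated provision tolls the period for a pending arbitration, so the interval from 2025-11-04 to 2025-12-29 has no effect on the deadline.
None of the other events listed affects the running of the period under the stated rules.
Abara filed on 2027-02-03, after the 2026-11-25 deadline, so the action is time-barred.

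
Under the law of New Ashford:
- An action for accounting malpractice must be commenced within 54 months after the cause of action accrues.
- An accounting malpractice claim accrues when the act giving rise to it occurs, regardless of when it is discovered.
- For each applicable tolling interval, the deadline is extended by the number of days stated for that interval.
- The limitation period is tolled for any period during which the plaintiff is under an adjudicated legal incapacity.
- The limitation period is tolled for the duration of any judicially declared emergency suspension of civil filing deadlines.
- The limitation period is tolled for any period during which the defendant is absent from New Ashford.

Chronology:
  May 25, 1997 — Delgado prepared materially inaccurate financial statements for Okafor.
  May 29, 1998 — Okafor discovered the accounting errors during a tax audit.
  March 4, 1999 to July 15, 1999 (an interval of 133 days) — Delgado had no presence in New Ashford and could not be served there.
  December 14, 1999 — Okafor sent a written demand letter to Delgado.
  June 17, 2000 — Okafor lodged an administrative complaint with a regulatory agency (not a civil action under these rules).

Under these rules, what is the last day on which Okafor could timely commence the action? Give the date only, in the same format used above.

Accrual is governed by the date of the act, so the period began to run on May 25, 1997; the later discovery on May 29, 1998 is irrelevant under the stated rule.
Adding the 54 months base period to May 25, 1997 gives a deadline of November 25, 2001, before any tolling.
Because the defendant's absence from the jurisdiction ran from March 4, 1999 to July 15, 1999, the deadline is extended by 133 days to April 7, 2002.
The other events in the timeline have no effect on the limitation period under the stated rules.

April 7, 2002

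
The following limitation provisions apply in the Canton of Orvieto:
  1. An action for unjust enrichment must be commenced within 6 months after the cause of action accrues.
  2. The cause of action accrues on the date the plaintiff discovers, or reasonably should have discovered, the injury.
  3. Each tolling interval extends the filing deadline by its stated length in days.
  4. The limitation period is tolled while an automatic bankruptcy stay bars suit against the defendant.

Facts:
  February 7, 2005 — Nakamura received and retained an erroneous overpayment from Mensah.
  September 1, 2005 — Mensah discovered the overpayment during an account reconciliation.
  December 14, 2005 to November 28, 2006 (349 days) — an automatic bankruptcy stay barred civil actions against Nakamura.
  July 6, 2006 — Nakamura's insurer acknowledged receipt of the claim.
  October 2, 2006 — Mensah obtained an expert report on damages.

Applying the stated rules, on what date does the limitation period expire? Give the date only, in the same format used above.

February 13, 2007

The claim did not accrue until Mensah discovered the injury on September 1, 2005; the February 7, 2005 act date does not start the clock under the stated rule.
6 months from September 1, 2005 is March 1, 2006.
The period was tolled for 349 days by the automatic bankruptcy stay (December 14, 2005 to November 28, 2006), pushing the deadline to February 13, 2007.
The other events in the timeline have no effect on the limitation period under the stated rules.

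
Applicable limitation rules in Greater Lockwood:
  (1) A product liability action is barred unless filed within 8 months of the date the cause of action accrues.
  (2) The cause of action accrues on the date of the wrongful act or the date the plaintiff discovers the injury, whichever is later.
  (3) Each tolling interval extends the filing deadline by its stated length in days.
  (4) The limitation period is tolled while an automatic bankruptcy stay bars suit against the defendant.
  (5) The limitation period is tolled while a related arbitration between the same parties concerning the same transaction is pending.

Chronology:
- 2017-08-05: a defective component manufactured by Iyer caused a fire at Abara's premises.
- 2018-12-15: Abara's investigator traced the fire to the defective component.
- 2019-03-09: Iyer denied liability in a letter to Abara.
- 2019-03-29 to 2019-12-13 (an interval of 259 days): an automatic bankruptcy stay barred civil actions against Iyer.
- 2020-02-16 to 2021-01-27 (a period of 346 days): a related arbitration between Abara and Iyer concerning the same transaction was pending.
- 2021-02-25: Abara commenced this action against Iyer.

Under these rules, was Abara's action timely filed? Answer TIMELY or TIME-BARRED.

TIMELY

Taking the later of the act (2017-08-05) and discovery (2018-12-15), the claim accrued on 2018-12-15.
Adding the 8 months base period to 2018-12-15 gives a deadline of 2019-08-15, before any tolling.
The automatic bankruptcy stay from 2019-03-29 to 2019-12-13 tolled the period for 259 days, extending the deadline to 2020-04-30.
Because the pending related arbitration ran from 2020-02-16 to 2021-01-27, the deadline is extended by 346 days to 2021-04-11.
None of the other events listed affects the running of the period under the stated rules.
The 2021-02-25 filing precedes the 2021-04-11 deadline; the claim is timely.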